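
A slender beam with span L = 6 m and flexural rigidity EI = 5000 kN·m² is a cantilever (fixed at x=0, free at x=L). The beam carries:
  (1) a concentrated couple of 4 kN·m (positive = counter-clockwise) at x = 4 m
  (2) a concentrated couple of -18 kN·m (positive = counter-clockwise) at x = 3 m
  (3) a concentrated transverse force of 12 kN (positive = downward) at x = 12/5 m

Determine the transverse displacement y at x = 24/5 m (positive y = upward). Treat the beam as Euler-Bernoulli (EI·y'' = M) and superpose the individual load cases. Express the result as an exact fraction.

y(24/5) = -6791/125000 m

Load 1 — applied couple M₀=4 kN·m at a=4 m (b=L-a=2):
  y_1 = M₀a(2x-a)/(2EI)  [x>a] = 4·4·(2·(24/5)-4)/(2·5000) = 28/3125 m
Load 2 — applied couple M₀=-18 kN·m at a=3 m (b=L-a=3):
  y_2 = M₀a(2x-a)/(2EI)  [x>a] = (-18)·3·(2·(24/5)-3)/(2·5000) = -891/25000 m
Load 3 — point force P=12 kN at a=12/5 m (b=L-a=18/5):
  y_3 = -Pa²(3x-a)/(6EI)  [x>a] = -12·(12/5)²·(3·(24/5)-(12/5))/(6·5000) = -432/15625 m
Superposition: y = Σ y_i = -6791/125000 m ≈ -0.054328 m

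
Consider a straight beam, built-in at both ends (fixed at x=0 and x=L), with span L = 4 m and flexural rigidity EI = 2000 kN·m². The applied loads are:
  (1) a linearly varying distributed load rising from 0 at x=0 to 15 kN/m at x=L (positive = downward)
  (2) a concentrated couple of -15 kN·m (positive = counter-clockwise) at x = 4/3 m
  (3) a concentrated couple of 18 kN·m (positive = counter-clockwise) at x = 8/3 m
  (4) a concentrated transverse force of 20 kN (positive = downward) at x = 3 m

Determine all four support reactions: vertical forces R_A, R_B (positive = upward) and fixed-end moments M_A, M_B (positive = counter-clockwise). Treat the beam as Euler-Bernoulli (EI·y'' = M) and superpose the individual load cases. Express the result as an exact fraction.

Load 1 — triangular load w₀=15 kN/m (0→w₀ over full span):
  R_A = 3w₀L/20 = 3·15·4/20 = 9 kN
  M_A = w₀L²/30 = 15·4²/30 = 8 kN·m
  R_B = 7w₀L/20 = 7·15·4/20 = 21 kN
  M_B = -w₀L²/20 = -15·4²/20 = -12 kN·m
Load 2 — applied couple M₀=-15 kN·m at a=4/3 m (b=L-a=8/3):
  R_A = 6M₀ab/L³ = 6·(-15)·(4/3)·(8/3)/4³ = -5 kN
  M_A = M₀b(2a-b)/L² = (-15)·(8/3)·(2·(4/3)-(8/3))/4² = 0 kN·m
  R_B = -6M₀ab/L³ = -6·(-15)·(4/3)·(8/3)/4³ = 5 kN
  M_B = M₀a(2b-a)/L² = (-15)·(4/3)·(2·(8/3)-(4/3))/4² = -5 kN·m
Load 3 — applied couple M₀=18 kN·m at a=8/3 m (b=L-a=4/3):
  R_A = 6M₀ab/L³ = 6·18·(8/3)·(4/3)/4³ = 6 kN
  M_A = M₀b(2a-b)/L² = 18·(4/3)·(2·(8/3)-(4/3))/4² = 6 kN·m
  R_B = -6M₀ab/L³ = -6·18·(8/3)·(4/3)/4³ = -6 kN
  M_B = M₀a(2b-a)/L² = 18·(8/3)·(2·(4/3)-(8/3))/4² = 0 kN·m
Load 4 — point force P=20 kN at a=3 m (b=L-a=1):
  R_A = Pb²(3a+b)/L³ = 20·1²·(3·3+1)/4³ = 25/8 kN
  M_A = Pab²/L² = 20·3·1²/4² = 15/4 kN·m
  R_B = Pa²(a+3b)/L³ = 20·3²·(3+3·1)/4³ = 135/8 kN
  M_B = -Pa²b/L² = -20·3²·1/4² = -45/4 kN·m
Superposition: R_A = 105/8 kN, M_A = 71/4 kN·m, R_B = 295/8 kN, M_B = -113/4 kN·m

R_A = 105/8 kN, M_A = 71/4 kN·m, R_B = 295/8 kN, M_B = -113/4 kN·m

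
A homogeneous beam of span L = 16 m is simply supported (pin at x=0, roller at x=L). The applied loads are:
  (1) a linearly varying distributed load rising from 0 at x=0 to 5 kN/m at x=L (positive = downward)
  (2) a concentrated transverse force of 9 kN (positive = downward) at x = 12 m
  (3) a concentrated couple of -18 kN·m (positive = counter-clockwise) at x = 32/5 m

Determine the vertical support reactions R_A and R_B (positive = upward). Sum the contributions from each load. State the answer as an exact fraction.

R_A = 347/24 kN, R_B = 829/24 kN

Load 1 — triangular load w₀=5 kN/m (0→w₀ over full span):
  R_A = w₀L/6 = 5·16/6 = 40/3 kN
  R_B = w₀L/3 = 5·16/3 = 80/3 kN
Load 2 — point force P=9 kN at a=12 m (b=L-a=4):
  R_A = Pb/L = 9·4/16 = 9/4 kN
  R_B = Pa/L = 9·12/16 = 27/4 kN
Load 3 — applied couple M₀=-18 kN·m at a=32/5 m (b=L-a=48/5):
  R_A = M₀/L = (-18)/16 = -9/8 kN
  R_B = -M₀/L = -(-18)/16 = 9/8 kN
Superposition: R_A = 347/24 kN, R_B = 829/24 kN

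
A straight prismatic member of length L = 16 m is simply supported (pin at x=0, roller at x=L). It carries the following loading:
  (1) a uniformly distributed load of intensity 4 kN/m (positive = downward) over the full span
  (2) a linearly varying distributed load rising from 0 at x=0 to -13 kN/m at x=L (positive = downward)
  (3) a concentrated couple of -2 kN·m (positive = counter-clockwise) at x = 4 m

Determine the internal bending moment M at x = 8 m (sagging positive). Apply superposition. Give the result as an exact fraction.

Load 1 — uniform load w=4 kN/m over full span:
  M_1 = wx(L-x)/2 = 4·8·(16-8)/2 = 128 kN·m
Load 2 — triangular load w₀=-13 kN/m (0→w₀ over full span):
  M_2 = w₀Lx/6 - w₀x³/(6L) = (-13)·16·8/6 - (-13)·8³/(6·16) = -208 kN·m
Load 3 — applied couple M₀=-2 kN·m at a=4 m (b=L-a=12):
  M_3 = M₀x/L - M₀  [x>a] = (-2)·8/16 - (-2) = 1 kN·m
Superposition: M = Σ M_i = -79 kN·m ≈ -79.000000 kN·m

M(8) = -79 kN·m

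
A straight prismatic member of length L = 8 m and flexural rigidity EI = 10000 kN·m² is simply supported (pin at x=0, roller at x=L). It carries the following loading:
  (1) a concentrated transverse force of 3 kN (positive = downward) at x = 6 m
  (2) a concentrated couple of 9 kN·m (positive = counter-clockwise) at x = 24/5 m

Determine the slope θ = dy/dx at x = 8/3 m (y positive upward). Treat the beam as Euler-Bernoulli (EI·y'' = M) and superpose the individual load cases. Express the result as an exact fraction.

θ(8/3) = -1061/1500000 rad

Load 1 — point force P=3 kN at a=6 m (b=L-a=2):
  θ_1 = -Pb(L²-b²-3x²)/(6LEI)  [x≤a] = -3·2·(8²-2²-3·(8/3)²)/(6·8·10000) = -29/60000 rad
Load 2 — applied couple M₀=9 kN·m at a=24/5 m (b=L-a=16/5):
  θ_2 = (M₀x²/(2L)+C₁)/EI  [x≤a] with C₁=M₀(3b²-L²)/(6L)=-156/25 = (9·(8/3)²/(2·8)+(-156/25))/10000 = -7/31250 rad
Superposition: θ = Σ θ_i = -1061/1500000 rad ≈ -0.000707 rad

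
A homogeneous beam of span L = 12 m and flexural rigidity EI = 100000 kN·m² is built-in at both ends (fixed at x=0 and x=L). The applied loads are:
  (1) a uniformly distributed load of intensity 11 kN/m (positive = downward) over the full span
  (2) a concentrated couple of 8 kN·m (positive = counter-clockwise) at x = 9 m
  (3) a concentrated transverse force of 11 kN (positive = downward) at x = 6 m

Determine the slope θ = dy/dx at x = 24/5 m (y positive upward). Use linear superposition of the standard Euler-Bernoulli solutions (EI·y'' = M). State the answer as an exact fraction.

θ(24/5) = -372/390625 rad

Load 1 — uniform load w=11 kN/m over full span:
  θ_1 = -wx(L-x)(L-2x)/(12EI) = -11·(24/5)·(12-(24/5))·(12-2·(24/5))/(12·100000) = -297/390625 rad
Load 2 — applied couple M₀=8 kN·m at a=9 m (b=L-a=3):
  θ_2 = (R_Ax²/2 - M_Ax)/EI  [x≤a] with R_A=3/4, M_A=5/2 = ((3/4)·(24/5)²/2 - (5/2)·(24/5))/100000 = -21/625000 rad
Load 3 — point force P=11 kN at a=6 m (b=L-a=6):
  θ_3 = -Pb²x(2aL-(3a+b)x)/(2L³EI)  [x≤a] = -11·6²·(24/5)·(2·6·12-(3·6+6)·(24/5))/(2·12³·100000) = -99/625000 rad
Superposition: θ = Σ θ_i = -372/390625 rad ≈ -0.000952 rad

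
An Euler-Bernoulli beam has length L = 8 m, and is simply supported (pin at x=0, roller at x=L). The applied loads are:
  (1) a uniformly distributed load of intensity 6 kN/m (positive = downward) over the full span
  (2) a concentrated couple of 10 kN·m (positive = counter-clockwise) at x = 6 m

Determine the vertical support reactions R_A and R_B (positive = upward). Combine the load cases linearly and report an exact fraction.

Load 1 — uniform load w=6 kN/m over full span:
  R_A = wL/2 = 6·8/2 = 24 kN
  R_B = wL/2 = 6·8/2 = 24 kN
Load 2 — applied couple M₀=10 kN·m at a=6 m (b=L-a=2):
  R_A = M₀/L = 10/8 = 5/4 kN
  R_B = -M₀/L = -10/8 = -5/4 kN
Superposition: R_A = 101/4 kN, R_B = 91/4 kN

R_A = 101/4 kN, R_B = 91/4 kN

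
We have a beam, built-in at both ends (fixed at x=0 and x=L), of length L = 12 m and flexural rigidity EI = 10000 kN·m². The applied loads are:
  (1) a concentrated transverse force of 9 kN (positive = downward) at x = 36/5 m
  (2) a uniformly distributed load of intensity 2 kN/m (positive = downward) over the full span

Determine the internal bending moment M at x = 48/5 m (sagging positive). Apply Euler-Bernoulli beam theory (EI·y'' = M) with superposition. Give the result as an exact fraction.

M(48/5) = -1572/625 kN·m

Load 1 — point force P=9 kN at a=36/5 m (b=L-a=24/5):
  M_1 = Pa²(a+3b)(L-x)/L³ - Pa²b/L²  [x>a] = 9·(36/5)²·((36/5)+3·(24/5))·(12-(48/5))/12³ - 9·(36/5)²·(24/5)/12² = -972/625 kN·m
Load 2 — uniform load w=2 kN/m over full span:
  M_2 = wLx/2 - wL²/12 - wx²/2 = 2·12·(48/5)/2 - 2·12²/12 - 2·(48/5)²/2 = -24/25 kN·m
Superposition: M = Σ M_i = -1572/625 kN·m ≈ -2.515200 kN·m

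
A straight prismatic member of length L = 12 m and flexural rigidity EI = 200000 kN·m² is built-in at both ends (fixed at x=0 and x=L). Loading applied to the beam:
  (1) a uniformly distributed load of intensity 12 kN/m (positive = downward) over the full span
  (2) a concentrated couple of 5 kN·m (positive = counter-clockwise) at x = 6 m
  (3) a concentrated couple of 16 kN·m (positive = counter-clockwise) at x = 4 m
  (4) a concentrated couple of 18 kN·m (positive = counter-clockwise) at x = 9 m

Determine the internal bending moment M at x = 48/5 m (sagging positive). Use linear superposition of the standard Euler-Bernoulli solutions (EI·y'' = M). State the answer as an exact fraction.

M(48/5) = -7421/600 kN·m

Load 1 — uniform load w=12 kN/m over full span:
  M_1 = wLx/2 - wL²/12 - wx²/2 = 12·12·(48/5)/2 - 12·12²/12 - 12·(48/5)²/2 = -144/25 kN·m
Load 2 — applied couple M₀=5 kN·m at a=6 m (b=L-a=6):
  M_2 = R_Ax - M_A - M₀  [x>a] with R_A=5/8, M_A=5/4 = (5/8)·(48/5) - (5/4) - 5 = -1/4 kN·m
Load 3 — applied couple M₀=16 kN·m at a=4 m (b=L-a=8):
  M_3 = R_Ax - M_A - M₀  [x>a] with R_A=16/9, M_A=0 = (16/9)·(48/5) - 0 - 16 = 16/15 kN·m
Load 4 — applied couple M₀=18 kN·m at a=9 m (b=L-a=3):
  M_4 = R_Ax - M_A - M₀  [x>a] with R_A=27/16, M_A=45/8 = (27/16)·(48/5) - (45/8) - 18 = -297/40 kN·m
Superposition: M = Σ M_i = -7421/600 kN·m ≈ -12.368333 kN·m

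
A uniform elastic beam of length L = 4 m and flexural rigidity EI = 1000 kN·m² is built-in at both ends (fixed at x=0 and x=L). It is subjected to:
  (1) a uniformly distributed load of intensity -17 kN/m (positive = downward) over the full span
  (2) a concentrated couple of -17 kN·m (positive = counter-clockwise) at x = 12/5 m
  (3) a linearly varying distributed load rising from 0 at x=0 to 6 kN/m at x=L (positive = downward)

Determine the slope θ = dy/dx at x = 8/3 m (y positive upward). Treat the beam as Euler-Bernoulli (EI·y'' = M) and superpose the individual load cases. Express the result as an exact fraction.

θ(8/3) = -4217/506250 rad

Load 1 — uniform load w=-17 kN/m over full span:
  θ_1 = -wx(L-x)(L-2x)/(12EI) = -(-17)·(8/3)·(4-(8/3))·(4-2·(8/3))/(12·1000) = -68/10125 rad
Load 2 — applied couple M₀=-17 kN·m at a=12/5 m (b=L-a=8/5):
  θ_2 = (R_Ax²/2 - M_Ax - M₀(x-a))/EI  [x>a] with R_A=-153/25, M_A=-136/25 = ((-153/25)·(8/3)²/2 - (-136/25)·(8/3) - (-17)·((8/3)-(12/5)))/1000 = -17/6250 rad
Load 3 — triangular load w₀=6 kN/m (0→w₀ over full span):
  θ_3 = -w₀(2x(L-x)(L-2x)(x+2L)+x²(L-x)²)/(120LEI) = -6·(2·(8/3)·(4-(8/3))·(4-2·(8/3))·((8/3)+2·4)+(8/3)²·(4-(8/3))²)/(120·4·1000) = 56/50625 rad
Superposition: θ = Σ θ_i = -4217/506250 rad ≈ -0.008330 rad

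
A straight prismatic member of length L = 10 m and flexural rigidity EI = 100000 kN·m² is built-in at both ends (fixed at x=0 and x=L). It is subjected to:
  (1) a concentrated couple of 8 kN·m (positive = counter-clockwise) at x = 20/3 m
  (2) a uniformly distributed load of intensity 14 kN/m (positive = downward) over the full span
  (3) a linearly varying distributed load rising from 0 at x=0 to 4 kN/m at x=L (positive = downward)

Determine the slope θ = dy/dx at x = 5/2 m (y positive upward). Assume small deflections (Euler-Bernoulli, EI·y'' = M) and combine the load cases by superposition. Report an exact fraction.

Load 1 — applied couple M₀=8 kN·m at a=20/3 m (b=L-a=10/3):
  θ_1 = (R_Ax²/2 - M_Ax)/EI  [x≤a] with R_A=16/15, M_A=8/3 = ((16/15)·(5/2)²/2 - (8/3)·(5/2))/100000 = -1/30000 rad
Load 2 — uniform load w=14 kN/m over full span:
  θ_2 = -wx(L-x)(L-2x)/(12EI) = -14·(5/2)·(10-(5/2))·(10-2·(5/2))/(12·100000) = -7/6400 rad
Load 3 — triangular load w₀=4 kN/m (0→w₀ over full span):
  θ_3 = -w₀(2x(L-x)(L-2x)(x+2L)+x²(L-x)²)/(120LEI) = -4·(2·(5/2)·(10-(5/2))·(10-2·(5/2))·((5/2)+2·10)+(5/2)²·(10-(5/2))²)/(120·10·100000) = -39/256000 rad
Superposition: θ = Σ θ_i = -4913/3840000 rad ≈ -0.001279 rad

θ(5/2) = -4913/3840000 rad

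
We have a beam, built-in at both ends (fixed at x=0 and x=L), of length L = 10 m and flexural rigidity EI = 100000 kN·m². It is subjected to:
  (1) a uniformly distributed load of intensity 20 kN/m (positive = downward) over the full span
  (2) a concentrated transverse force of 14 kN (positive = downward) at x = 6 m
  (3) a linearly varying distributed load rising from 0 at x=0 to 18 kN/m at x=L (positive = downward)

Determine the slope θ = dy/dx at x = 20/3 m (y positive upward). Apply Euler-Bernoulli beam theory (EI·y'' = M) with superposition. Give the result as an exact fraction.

Load 1 — uniform load w=20 kN/m over full span:
  θ_1 = -wx(L-x)(L-2x)/(12EI) = -20·(20/3)·(10-(20/3))·(10-2·(20/3))/(12·100000) = 1/810 rad
Load 2 — point force P=14 kN at a=6 m (b=L-a=4):
  θ_2 = Pa²(L-x)(2bL-(3b+a)(L-x))/(2L³EI)  [x>a] = 14·6²·(10-(20/3))·(2·4·10-(3·4+6)·(10-(20/3)))/(2·10³·100000) = 21/125000 rad
Load 3 — triangular load w₀=18 kN/m (0→w₀ over full span):
  θ_3 = -w₀(2x(L-x)(L-2x)(x+2L)+x²(L-x)²)/(120LEI) = -18·(2·(20/3)·(10-(20/3))·(10-2·(20/3))·((20/3)+2·10)+(20/3)²·(10-(20/3))²)/(120·10·100000) = 7/13500 rad
Superposition: θ = Σ θ_i = 19451/10125000 rad ≈ 0.001921 rad

θ(20/3) = 19451/10125000 rad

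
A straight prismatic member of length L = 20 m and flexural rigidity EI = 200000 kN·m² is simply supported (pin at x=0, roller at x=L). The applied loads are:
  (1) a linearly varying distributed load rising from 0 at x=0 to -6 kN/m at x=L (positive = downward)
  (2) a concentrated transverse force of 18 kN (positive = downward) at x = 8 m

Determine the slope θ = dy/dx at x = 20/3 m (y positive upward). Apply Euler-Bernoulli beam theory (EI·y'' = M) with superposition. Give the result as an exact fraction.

θ(20/3) = 7411/5062500 rad

Load 1 — triangular load w₀=-6 kN/m (0→w₀ over full span):
  θ_1 = -w₀(7L⁴-30L²x²+15x⁴)/(360LEI) = -(-6)·(7·20⁴-30·20²·(20/3)²+15·(20/3)⁴)/(360·20·200000) = 26/10125 rad
Load 2 — point force P=18 kN at a=8 m (b=L-a=12):
  θ_2 = -Pb(L²-b²-3x²)/(6LEI)  [x≤a] = -18·12·(20²-12²-3·(20/3)²)/(6·20·200000) = -69/62500 rad
Superposition: θ = Σ θ_i = 7411/5062500 rad ≈ 0.001464 rad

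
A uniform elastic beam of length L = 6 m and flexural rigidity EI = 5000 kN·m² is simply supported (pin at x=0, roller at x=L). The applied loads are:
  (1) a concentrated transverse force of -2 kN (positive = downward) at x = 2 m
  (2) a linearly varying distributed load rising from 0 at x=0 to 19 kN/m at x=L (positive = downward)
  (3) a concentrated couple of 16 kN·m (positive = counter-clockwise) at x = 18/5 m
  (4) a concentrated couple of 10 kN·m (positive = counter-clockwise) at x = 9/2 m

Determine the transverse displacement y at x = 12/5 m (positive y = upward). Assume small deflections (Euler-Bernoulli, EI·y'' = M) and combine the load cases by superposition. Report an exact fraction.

Load 1 — point force P=-2 kN at a=2 m (b=L-a=4):
  y_1 = -Pa(L-x)(2Lx-a²-x²)/(6LEI)  [x>a] = -(-2)·2·(6-(12/5))·(2·6·(12/5)-2²-(12/5)²)/(6·6·5000) = 119/78125 m
Load 2 — triangular load w₀=19 kN/m (0→w₀ over full span):
  y_2 = -w₀x(7L⁴-10L²x²+3x⁴)/(360LEI) = -19·(12/5)·(7·6⁴-10·6²·(12/5)²+3·(12/5)⁴)/(360·6·5000) = -585333/19531250 m
Load 3 — applied couple M₀=16 kN·m at a=18/5 m (b=L-a=12/5):
  y_3 = (M₀x³/(6L)+C₁x)/EI  [x≤a] with C₁=M₀(3b²-L²)/(6L)=-208/25 = (16·(12/5)³/(6·6)+(-208/25)·(12/5))/5000 = -216/78125 m
Load 4 — applied couple M₀=10 kN·m at a=9/2 m (b=L-a=3/2):
  y_4 = (M₀x³/(6L)+C₁x)/EI  [x≤a] with C₁=M₀(3b²-L²)/(6L)=-65/8 = (10·(12/5)³/(6·6)+(-65/8)·(12/5))/5000 = -783/250000 m
Superposition: y = Σ y_i = -5366039/156250000 m ≈ -0.034343 m

y(12/5) = -5366039/156250000 m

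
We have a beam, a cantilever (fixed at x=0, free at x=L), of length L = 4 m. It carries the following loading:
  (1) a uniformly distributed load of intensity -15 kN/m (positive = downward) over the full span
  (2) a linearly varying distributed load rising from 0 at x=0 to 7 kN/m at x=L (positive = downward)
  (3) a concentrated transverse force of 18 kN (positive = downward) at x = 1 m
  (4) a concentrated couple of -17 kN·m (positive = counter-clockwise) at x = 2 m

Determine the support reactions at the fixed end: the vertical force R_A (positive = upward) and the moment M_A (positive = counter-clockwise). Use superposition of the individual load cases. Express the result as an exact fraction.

R_A = -28 kN, M_A = -143/3 kN·m

Load 1 — uniform load w=-15 kN/m over full span:
  R_A = wL = (-15)·4 = -60 kN
  M_A = wL²/2 = (-15)·4²/2 = -120 kN·m
Load 2 — triangular load w₀=7 kN/m (0→w₀ over full span):
  R_A = w₀L/2 = 7·4/2 = 14 kN
  M_A = w₀L²/3 = 7·4²/3 = 112/3 kN·m
Load 3 — point force P=18 kN at a=1 m (b=L-a=3):
  R_A = P = 18 kN
  M_A = Pa = 18·1 = 18 kN·m
Load 4 — applied couple M₀=-17 kN·m at a=2 m (b=L-a=2):
  R_A = 0 kN
  M_A = -M₀ = -(-17) = 17 kN·m
Superposition: R_A = -28 kN, M_A = -143/3 kN·m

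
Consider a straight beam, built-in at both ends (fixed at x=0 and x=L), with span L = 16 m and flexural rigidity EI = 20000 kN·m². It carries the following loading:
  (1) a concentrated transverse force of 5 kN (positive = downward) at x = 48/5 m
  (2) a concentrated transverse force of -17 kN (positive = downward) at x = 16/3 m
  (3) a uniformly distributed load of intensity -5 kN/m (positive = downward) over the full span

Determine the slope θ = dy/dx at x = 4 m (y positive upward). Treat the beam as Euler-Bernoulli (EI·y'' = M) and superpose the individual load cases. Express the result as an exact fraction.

θ(4) = 1433/140625 rad

Load 1 — point force P=5 kN at a=48/5 m (b=L-a=32/5):
  θ_1 = -Pb²x(2aL-(3a+b)x)/(2L³EI)  [x≤a] = -5·(32/5)²·4·(2·(48/5)·16-(3·(48/5)+(32/5))·4)/(2·16³·20000) = -13/15625 rad
Load 2 — point force P=-17 kN at a=16/3 m (b=L-a=32/3):
  θ_2 = -Pb²x(2aL-(3a+b)x)/(2L³EI)  [x≤a] = -(-17)·(32/3)²·4·(2·(16/3)·16-(3·(16/3)+(32/3))·4)/(2·16³·20000) = 17/5625 rad
Load 3 — uniform load w=-5 kN/m over full span:
  θ_3 = -wx(L-x)(L-2x)/(12EI) = -(-5)·4·(16-4)·(16-2·4)/(12·20000) = 1/125 rad
Superposition: θ = Σ θ_i = 1433/140625 rad ≈ 0.010190 rad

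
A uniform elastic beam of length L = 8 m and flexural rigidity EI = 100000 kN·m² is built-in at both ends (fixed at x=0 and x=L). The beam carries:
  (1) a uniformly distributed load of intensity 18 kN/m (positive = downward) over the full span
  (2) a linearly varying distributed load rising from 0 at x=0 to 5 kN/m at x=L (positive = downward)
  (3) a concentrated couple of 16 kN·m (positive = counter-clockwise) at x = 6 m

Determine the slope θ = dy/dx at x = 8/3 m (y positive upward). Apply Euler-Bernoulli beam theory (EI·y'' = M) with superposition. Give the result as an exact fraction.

θ(8/3) = -1073/1518750 rad

Load 1 — uniform load w=18 kN/m over full span:
  θ_1 = -wx(L-x)(L-2x)/(12EI) = -18·(8/3)·(8-(8/3))·(8-2·(8/3))/(12·100000) = -16/28125 rad
Load 2 — triangular load w₀=5 kN/m (0→w₀ over full span):
  θ_2 = -w₀(2x(L-x)(L-2x)(x+2L)+x²(L-x)²)/(120LEI) = -5·(2·(8/3)·(8-(8/3))·(8-2·(8/3))·((8/3)+2·8)+(8/3)²·(8-(8/3))²)/(120·8·100000) = -64/759375 rad
Load 3 — applied couple M₀=16 kN·m at a=6 m (b=L-a=2):
  θ_3 = (R_Ax²/2 - M_Ax)/EI  [x≤a] with R_A=9/4, M_A=5 = ((9/4)·(8/3)²/2 - 5·(8/3))/100000 = -1/18750 rad
Superposition: θ = Σ θ_i = -1073/1518750 rad ≈ -0.000707 rad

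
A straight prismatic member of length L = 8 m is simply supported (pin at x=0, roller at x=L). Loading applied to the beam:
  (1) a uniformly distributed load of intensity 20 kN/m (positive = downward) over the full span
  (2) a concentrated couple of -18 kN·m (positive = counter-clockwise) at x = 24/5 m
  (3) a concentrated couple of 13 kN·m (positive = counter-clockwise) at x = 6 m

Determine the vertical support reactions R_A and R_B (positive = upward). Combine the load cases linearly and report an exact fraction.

R_A = 635/8 kN, R_B = 645/8 kN

Load 1 — uniform load w=20 kN/m over full span:
  R_A = wL/2 = 20·8/2 = 80 kN
  R_B = wL/2 = 20·8/2 = 80 kN
Load 2 — applied couple M₀=-18 kN·m at a=24/5 m (b=L-a=16/5):
  R_A = M₀/L = (-18)/8 = -9/4 kN
  R_B = -M₀/L = -(-18)/8 = 9/4 kN
Load 3 — applied couple M₀=13 kN·m at a=6 m (b=L-a=2):
  R_A = M₀/L = 13/8 kN
  R_B = -M₀/L = -13/8 kN
Superposition: R_A = 635/8 kN, R_B = 645/8 kN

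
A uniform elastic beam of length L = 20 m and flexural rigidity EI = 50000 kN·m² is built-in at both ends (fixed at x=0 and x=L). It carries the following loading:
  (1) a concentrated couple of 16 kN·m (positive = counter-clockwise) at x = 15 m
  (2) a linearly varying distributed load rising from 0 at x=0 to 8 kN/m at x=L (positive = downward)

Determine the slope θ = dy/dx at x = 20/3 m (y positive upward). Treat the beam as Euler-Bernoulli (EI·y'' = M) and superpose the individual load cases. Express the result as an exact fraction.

θ(20/3) = -1361/303750 rad

Load 1 — applied couple M₀=16 kN·m at a=15 m (b=L-a=5):
  θ_1 = (R_Ax²/2 - M_Ax)/EI  [x≤a] with R_A=9/10, M_A=5 = ((9/10)·(20/3)²/2 - 5·(20/3))/50000 = -1/3750 rad
Load 2 — triangular load w₀=8 kN/m (0→w₀ over full span):
  θ_2 = -w₀(2x(L-x)(L-2x)(x+2L)+x²(L-x)²)/(120LEI) = -8·(2·(20/3)·(20-(20/3))·(20-2·(20/3))·((20/3)+2·20)+(20/3)²·(20-(20/3))²)/(120·20·50000) = -128/30375 rad
Superposition: θ = Σ θ_i = -1361/303750 rad ≈ -0.004481 rad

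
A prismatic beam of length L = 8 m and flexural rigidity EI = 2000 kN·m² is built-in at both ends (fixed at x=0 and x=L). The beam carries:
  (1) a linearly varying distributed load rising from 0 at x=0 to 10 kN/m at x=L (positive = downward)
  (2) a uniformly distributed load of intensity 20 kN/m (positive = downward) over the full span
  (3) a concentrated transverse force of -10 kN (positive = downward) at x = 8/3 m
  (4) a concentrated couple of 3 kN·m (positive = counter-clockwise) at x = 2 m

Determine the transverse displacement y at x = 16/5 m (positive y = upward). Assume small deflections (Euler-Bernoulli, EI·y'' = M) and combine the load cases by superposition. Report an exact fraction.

Load 1 — triangular load w₀=10 kN/m (0→w₀ over full span):
  y_1 = -w₀x²(L-x)²(x+2L)/(120LEI) = -10·(16/5)²·(8-(16/5))²·((16/5)+2·8)/(120·8·2000) = -9216/390625 m
Load 2 — uniform load w=20 kN/m over full span:
  y_2 = -wx²(L-x)²/(24EI) = -20·(16/5)²·(8-(16/5))²/(24·2000) = -1536/15625 m
Load 3 — point force P=-10 kN at a=8/3 m (b=L-a=16/3):
  y_3 = -Pa²(L-x)²(3bL-(3b+a)(L-x))/(6L³EI)  [x>a] = -(-10)·(8/3)²·(8-(16/5))²·(3·(16/3)·8-(3·(16/3)+(8/3))·(8-(16/5)))/(6·8³·2000) = 32/3125 m
Load 4 — applied couple M₀=3 kN·m at a=2 m (b=L-a=6):
  y_4 = (R_Ax³/6 - M_Ax²/2 - M₀(x-a)²/2)/EI  [x>a] with R_A=27/64, M_A=-9/16 = ((27/64)·(16/5)³/6 - (-9/16)·(16/5)²/2 - 3·((16/5)-2)²/2)/2000 = 189/125000 m
Superposition: y = Σ y_i = -344203/3125000 m ≈ -0.110145 m

y(16/5) = -344203/3125000 m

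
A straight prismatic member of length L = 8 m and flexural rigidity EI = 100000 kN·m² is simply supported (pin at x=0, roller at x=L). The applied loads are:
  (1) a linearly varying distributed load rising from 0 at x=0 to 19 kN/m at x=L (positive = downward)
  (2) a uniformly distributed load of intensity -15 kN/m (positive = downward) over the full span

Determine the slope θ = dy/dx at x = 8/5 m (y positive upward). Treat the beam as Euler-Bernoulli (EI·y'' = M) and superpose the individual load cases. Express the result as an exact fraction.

θ(8/5) = 16886/17578125 rad

Load 1 — triangular load w₀=19 kN/m (0→w₀ over full span):
  θ_1 = -w₀(7L⁴-30L²x²+15x⁴)/(360LEI) = -19·(7·8⁴-30·8²·(8/5)²+15·(8/5)⁴)/(360·8·100000) = -27664/17578125 rad
Load 2 — uniform load w=-15 kN/m over full span:
  θ_2 = -w(L³-6Lx²+4x³)/(24EI) = -(-15)·(8³-6·8·(8/5)²+4·(8/5)³)/(24·100000) = 198/78125 rad
Superposition: θ = Σ θ_i = 16886/17578125 rad ≈ 0.000961 rad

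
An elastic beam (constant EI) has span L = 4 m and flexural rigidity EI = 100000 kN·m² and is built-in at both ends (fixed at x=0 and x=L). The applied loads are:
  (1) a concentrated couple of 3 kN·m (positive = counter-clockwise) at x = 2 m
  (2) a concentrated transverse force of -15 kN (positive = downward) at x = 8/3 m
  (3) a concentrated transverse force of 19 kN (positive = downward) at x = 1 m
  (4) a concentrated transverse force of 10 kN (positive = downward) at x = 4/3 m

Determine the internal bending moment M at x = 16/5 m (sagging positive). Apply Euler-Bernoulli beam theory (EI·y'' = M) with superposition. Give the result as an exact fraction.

Load 1 — applied couple M₀=3 kN·m at a=2 m (b=L-a=2):
  M_1 = R_Ax - M_A - M₀  [x>a] with R_A=9/8, M_A=3/4 = (9/8)·(16/5) - (3/4) - 3 = -3/20 kN·m
Load 2 — point force P=-15 kN at a=8/3 m (b=L-a=4/3):
  M_2 = Pa²(a+3b)(L-x)/L³ - Pa²b/L²  [x>a] = (-15)·(8/3)²·((8/3)+3·(4/3))·(4-(16/5))/4³ - (-15)·(8/3)²·(4/3)/4² = 0 kN·m
Load 3 — point force P=19 kN at a=1 m (b=L-a=3):
  M_3 = Pa²(a+3b)(L-x)/L³ - Pa²b/L²  [x>a] = 19·1²·(1+3·3)·(4-(16/5))/4³ - 19·1²·3/4² = -19/16 kN·m
Load 4 — point force P=10 kN at a=4/3 m (b=L-a=8/3):
  M_4 = Pa²(a+3b)(L-x)/L³ - Pa²b/L²  [x>a] = 10·(4/3)²·((4/3)+3·(8/3))·(4-(16/5))/4³ - 10·(4/3)²·(8/3)/4² = -8/9 kN·m
Superposition: M = Σ M_i = -1603/720 kN·m ≈ -2.226389 kN·m

M(16/5) = -1603/720 kN·m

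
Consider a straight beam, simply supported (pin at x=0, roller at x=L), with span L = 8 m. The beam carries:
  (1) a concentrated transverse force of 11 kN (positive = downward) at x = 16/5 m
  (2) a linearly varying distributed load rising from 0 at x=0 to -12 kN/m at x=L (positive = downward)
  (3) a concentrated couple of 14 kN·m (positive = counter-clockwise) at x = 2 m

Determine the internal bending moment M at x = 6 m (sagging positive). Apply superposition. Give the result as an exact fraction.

M(6) = -367/10 kN·m

Load 1 — point force P=11 kN at a=16/5 m (b=L-a=24/5):
  M_1 = Pa(L-x)/L  [x>a] = 11·(16/5)·(8-6)/8 = 44/5 kN·m
Load 2 — triangular load w₀=-12 kN/m (0→w₀ over full span):
  M_2 = w₀Lx/6 - w₀x³/(6L) = (-12)·8·6/6 - (-12)·6³/(6·8) = -42 kN·m
Load 3 — applied couple M₀=14 kN·m at a=2 m (b=L-a=6):
  M_3 = M₀x/L - M₀  [x>a] = 14·6/8 - 14 = -7/2 kN·m
Superposition: M = Σ M_i = -367/10 kN·m ≈ -36.700000 kN·m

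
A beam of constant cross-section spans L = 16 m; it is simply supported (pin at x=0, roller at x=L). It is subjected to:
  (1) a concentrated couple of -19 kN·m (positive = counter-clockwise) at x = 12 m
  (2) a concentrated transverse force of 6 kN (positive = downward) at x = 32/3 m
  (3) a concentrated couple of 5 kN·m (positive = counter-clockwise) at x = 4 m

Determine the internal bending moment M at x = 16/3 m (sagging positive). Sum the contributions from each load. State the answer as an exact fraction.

M(16/3) = 1 kN·m

Load 1 — applied couple M₀=-19 kN·m at a=12 m (b=L-a=4):
  M_1 = M₀x/L  [x≤a] = (-19)·(16/3)/16 = -19/3 kN·m
Load 2 — point force P=6 kN at a=32/3 m (b=L-a=16/3):
  M_2 = Pbx/L  [x≤a] = 6·(16/3)·(16/3)/16 = 32/3 kN·m
Load 3 — applied couple M₀=5 kN·m at a=4 m (b=L-a=12):
  M_3 = M₀x/L - M₀  [x>a] = 5·(16/3)/16 - 5 = -10/3 kN·m
Superposition: M = Σ M_i = 1 kN·m ≈ 1.000000 kN·m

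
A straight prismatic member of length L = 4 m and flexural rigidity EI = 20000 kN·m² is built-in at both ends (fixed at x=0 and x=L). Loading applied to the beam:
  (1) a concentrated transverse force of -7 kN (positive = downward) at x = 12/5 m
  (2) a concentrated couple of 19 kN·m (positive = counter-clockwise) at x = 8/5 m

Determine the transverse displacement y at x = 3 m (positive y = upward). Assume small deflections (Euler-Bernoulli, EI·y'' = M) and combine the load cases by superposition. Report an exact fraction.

y(3) = 79/500000 m

Load 1 — point force P=-7 kN at a=12/5 m (b=L-a=8/5):
  y_1 = -Pa²(L-x)²(3bL-(3b+a)(L-x))/(6L³EI)  [x>a] = -(-7)·(12/5)²·(4-3)²·(3·(8/5)·4-(3·(8/5)+(12/5))·(4-3))/(6·4³·20000) = 63/1000000 m
Load 2 — applied couple M₀=19 kN·m at a=8/5 m (b=L-a=12/5):
  y_2 = (R_Ax³/6 - M_Ax²/2 - M₀(x-a)²/2)/EI  [x>a] with R_A=171/25, M_A=57/25 = ((171/25)·3³/6 - (57/25)·3²/2 - 19·(3-(8/5))²/2)/20000 = 19/200000 m
Superposition: y = Σ y_i = 79/500000 m ≈ 0.000158 m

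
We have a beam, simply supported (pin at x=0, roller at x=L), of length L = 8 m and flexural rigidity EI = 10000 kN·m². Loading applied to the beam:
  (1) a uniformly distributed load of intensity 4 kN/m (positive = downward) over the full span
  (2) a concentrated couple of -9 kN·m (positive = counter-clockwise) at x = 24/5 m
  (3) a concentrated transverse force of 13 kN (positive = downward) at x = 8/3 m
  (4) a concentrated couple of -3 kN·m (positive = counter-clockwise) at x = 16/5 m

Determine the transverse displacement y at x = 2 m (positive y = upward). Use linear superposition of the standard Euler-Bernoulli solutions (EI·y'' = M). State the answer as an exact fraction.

y(2) = -236237/10125000 m

Load 1 — uniform load w=4 kN/m over full span:
  y_1 = -wx(L³-2Lx²+x³)/(24EI) = -4·2·(8³-2·8·2²+2³)/(24·10000) = -19/1250 m
Load 2 — applied couple M₀=-9 kN·m at a=24/5 m (b=L-a=16/5):
  y_2 = (M₀x³/(6L)+C₁x)/EI  [x≤a] with C₁=M₀(3b²-L²)/(6L)=156/25 = ((-9)·2³/(6·8)+(156/25)·2)/10000 = 549/500000 m
Load 3 — point force P=13 kN at a=8/3 m (b=L-a=16/3):
  y_3 = -Pbx(L²-b²-x²)/(6LEI)  [x≤a] = -13·(16/3)·2·(8²-(16/3)²-2²)/(6·8·10000) = -923/101250 m
Load 4 — applied couple M₀=-3 kN·m at a=16/5 m (b=L-a=24/5):
  y_4 = (M₀x³/(6L)+C₁x)/EI  [x≤a] with C₁=M₀(3b²-L²)/(6L)=-8/25 = ((-3)·2³/(6·8)+(-8/25)·2)/10000 = -57/500000 m
Superposition: y = Σ y_i = -236237/10125000 m ≈ -0.023332 m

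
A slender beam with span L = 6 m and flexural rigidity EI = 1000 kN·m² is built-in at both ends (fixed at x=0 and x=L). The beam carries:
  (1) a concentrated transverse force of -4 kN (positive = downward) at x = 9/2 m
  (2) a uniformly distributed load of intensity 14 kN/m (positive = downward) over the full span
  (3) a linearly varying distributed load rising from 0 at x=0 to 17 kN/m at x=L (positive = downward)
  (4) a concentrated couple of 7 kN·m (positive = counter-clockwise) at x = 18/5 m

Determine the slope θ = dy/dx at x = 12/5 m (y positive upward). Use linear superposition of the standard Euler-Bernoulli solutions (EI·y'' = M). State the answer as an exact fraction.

Load 1 — point force P=-4 kN at a=9/2 m (b=L-a=3/2):
  θ_1 = -Pb²x(2aL-(3a+b)x)/(2L³EI)  [x≤a] = -(-4)·(3/2)²·(12/5)·(2·(9/2)·6-(3·(9/2)+(3/2))·(12/5))/(2·6³·1000) = 9/10000 rad
Load 2 — uniform load w=14 kN/m over full span:
  θ_2 = -wx(L-x)(L-2x)/(12EI) = -14·(12/5)·(6-(12/5))·(6-2·(12/5))/(12·1000) = -189/15625 rad
Load 3 — triangular load w₀=17 kN/m (0→w₀ over full span):
  θ_3 = -w₀(2x(L-x)(L-2x)(x+2L)+x²(L-x)²)/(120LEI) = -17·(2·(12/5)·(6-(12/5))·(6-2·(12/5))·((12/5)+2·6)+(12/5)²·(6-(12/5))²)/(120·6·1000) = -1377/156250 rad
Load 4 — applied couple M₀=7 kN·m at a=18/5 m (b=L-a=12/5):
  θ_4 = (R_Ax²/2 - M_Ax)/EI  [x≤a] with R_A=42/25, M_A=56/25 = ((42/25)·(12/5)²/2 - (56/25)·(12/5))/1000 = -42/78125 rad
Superposition: θ = Σ θ_i = -25683/1250000 rad ≈ -0.020546 rad

θ(12/5) = -25683/1250000 rad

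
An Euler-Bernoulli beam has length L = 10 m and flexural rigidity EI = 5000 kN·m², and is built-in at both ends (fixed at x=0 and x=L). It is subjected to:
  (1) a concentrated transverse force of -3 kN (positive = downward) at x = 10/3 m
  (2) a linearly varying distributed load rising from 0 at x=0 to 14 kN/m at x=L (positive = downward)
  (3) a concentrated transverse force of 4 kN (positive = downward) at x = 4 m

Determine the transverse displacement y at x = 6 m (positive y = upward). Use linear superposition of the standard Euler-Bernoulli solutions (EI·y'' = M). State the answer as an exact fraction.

Load 1 — point force P=-3 kN at a=10/3 m (b=L-a=20/3):
  y_1 = -Pa²(L-x)²(3bL-(3b+a)(L-x))/(6L³EI)  [x>a] = -(-3)·(10/3)²·(10-6)²·(3·(20/3)·10-(3·(20/3)+(10/3))·(10-6))/(6·10³·5000) = 32/16875 m
Load 2 — triangular load w₀=14 kN/m (0→w₀ over full span):
  y_2 = -w₀x²(L-x)²(x+2L)/(120LEI) = -14·6²·(10-6)²·(6+2·10)/(120·10·5000) = -546/15625 m
Load 3 — point force P=4 kN at a=4 m (b=L-a=6):
  y_3 = -Pa²(L-x)²(3bL-(3b+a)(L-x))/(6L³EI)  [x>a] = -4·4²·(10-6)²·(3·6·10-(3·6+4)·(10-6))/(6·10³·5000) = -736/234375 m
Superposition: y = Σ y_i = -76334/2109375 m ≈ -0.036188 m

y(6) = -76334/2109375 m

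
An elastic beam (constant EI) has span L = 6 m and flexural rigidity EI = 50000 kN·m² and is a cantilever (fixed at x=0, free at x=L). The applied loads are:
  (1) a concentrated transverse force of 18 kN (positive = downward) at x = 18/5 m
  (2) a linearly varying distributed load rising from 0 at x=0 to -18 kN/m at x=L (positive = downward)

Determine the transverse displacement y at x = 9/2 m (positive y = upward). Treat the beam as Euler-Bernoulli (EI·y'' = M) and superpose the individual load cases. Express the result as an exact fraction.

y(9/2) = 32899041/1600000000 m

Load 1 — point force P=18 kN at a=18/5 m (b=L-a=12/5):
  y_1 = -Pa²(3x-a)/(6EI)  [x>a] = -18·(18/5)²·(3·(9/2)-(18/5))/(6·50000) = -24057/3125000 m
Load 2 — triangular load w₀=-18 kN/m (0→w₀ over full span):
  y_2 = (w₀Lx³/12-w₀L²x²/6-w₀x⁵/(120L))/EI = ((-18)·6·(9/2)³/12-(-18)·6²·(9/2)²/6-(-18)·(9/2)⁵/(120·6))/50000 = 1808649/64000000 m
Superposition: y = Σ y_i = 32899041/1600000000 m ≈ 0.020562 m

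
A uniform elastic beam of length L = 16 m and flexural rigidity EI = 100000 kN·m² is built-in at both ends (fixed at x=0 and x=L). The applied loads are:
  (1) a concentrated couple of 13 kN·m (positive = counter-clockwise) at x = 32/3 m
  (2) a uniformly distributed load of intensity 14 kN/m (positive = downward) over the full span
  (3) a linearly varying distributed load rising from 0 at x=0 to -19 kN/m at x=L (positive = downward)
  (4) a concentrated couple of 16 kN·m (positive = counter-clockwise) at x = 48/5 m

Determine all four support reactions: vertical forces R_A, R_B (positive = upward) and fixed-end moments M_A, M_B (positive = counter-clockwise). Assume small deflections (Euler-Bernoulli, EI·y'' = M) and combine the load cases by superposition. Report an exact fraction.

R_A = 20677/300 kN, M_A = 10949/75 kN·m, R_B = 923/300 kN, M_B = -4016/75 kN·m

Load 1 — applied couple M₀=13 kN·m at a=32/3 m (b=L-a=16/3):
  R_A = 6M₀ab/L³ = 6·13·(32/3)·(16/3)/16³ = 13/12 kN
  M_A = M₀b(2a-b)/L² = 13·(16/3)·(2·(32/3)-(16/3))/16² = 13/3 kN·m
  R_B = -6M₀ab/L³ = -6·13·(32/3)·(16/3)/16³ = -13/12 kN
  M_B = M₀a(2b-a)/L² = 13·(32/3)·(2·(16/3)-(32/3))/16² = 0 kN·m
Load 2 — uniform load w=14 kN/m over full span:
  R_A = wL/2 = 14·16/2 = 112 kN
  M_A = wL²/12 = 14·16²/12 = 896/3 kN·m
  R_B = wL/2 = 14·16/2 = 112 kN
  M_B = -wL²/12 = -14·16²/12 = -896/3 kN·m
Load 3 — triangular load w₀=-19 kN/m (0→w₀ over full span):
  R_A = 3w₀L/20 = 3·(-19)·16/20 = -228/5 kN
  M_A = w₀L²/30 = (-19)·16²/30 = -2432/15 kN·m
  R_B = 7w₀L/20 = 7·(-19)·16/20 = -532/5 kN
  M_B = -w₀L²/20 = -(-19)·16²/20 = 1216/5 kN·m
Load 4 — applied couple M₀=16 kN·m at a=48/5 m (b=L-a=32/5):
  R_A = 6M₀ab/L³ = 6·16·(48/5)·(32/5)/16³ = 36/25 kN
  M_A = M₀b(2a-b)/L² = 16·(32/5)·(2·(48/5)-(32/5))/16² = 128/25 kN·m
  R_B = -6M₀ab/L³ = -6·16·(48/5)·(32/5)/16³ = -36/25 kN
  M_B = M₀a(2b-a)/L² = 16·(48/5)·(2·(32/5)-(48/5))/16² = 48/25 kN·m
Superposition: R_A = 20677/300 kN, M_A = 10949/75 kN·m, R_B = 923/300 kN, M_B = -4016/75 kN·m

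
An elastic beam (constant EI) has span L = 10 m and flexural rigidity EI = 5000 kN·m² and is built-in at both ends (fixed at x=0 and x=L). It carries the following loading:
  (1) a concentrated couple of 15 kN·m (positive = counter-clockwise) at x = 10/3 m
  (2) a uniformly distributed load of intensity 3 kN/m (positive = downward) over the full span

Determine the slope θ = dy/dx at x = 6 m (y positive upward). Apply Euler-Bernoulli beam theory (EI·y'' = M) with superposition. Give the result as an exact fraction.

Load 1 — applied couple M₀=15 kN·m at a=10/3 m (b=L-a=20/3):
  θ_1 = (R_Ax²/2 - M_Ax - M₀(x-a))/EI  [x>a] with R_A=2, M_A=0 = (2·6²/2 - 0·6 - 15·(6-(10/3)))/5000 = -1/1250 rad
Load 2 — uniform load w=3 kN/m over full span:
  θ_2 = -wx(L-x)(L-2x)/(12EI) = -3·6·(10-6)·(10-2·6)/(12·5000) = 3/1250 rad
Superposition: θ = Σ θ_i = 1/625 rad ≈ 0.001600 rad

θ(6) = 1/625 rad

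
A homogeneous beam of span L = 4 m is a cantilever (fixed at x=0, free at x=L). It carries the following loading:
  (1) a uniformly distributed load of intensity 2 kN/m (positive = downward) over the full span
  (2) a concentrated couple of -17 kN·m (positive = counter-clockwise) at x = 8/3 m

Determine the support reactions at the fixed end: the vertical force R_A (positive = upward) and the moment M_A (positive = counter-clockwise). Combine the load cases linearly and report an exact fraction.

R_A = 8 kN, M_A = 33 kN·m

Load 1 — uniform load w=2 kN/m over full span:
  R_A = wL = 2·4 = 8 kN
  M_A = wL²/2 = 2·4²/2 = 16 kN·m
Load 2 — applied couple M₀=-17 kN·m at a=8/3 m (b=L-a=4/3):
  R_A = 0 kN
  M_A = -M₀ = -(-17) = 17 kN·m
Superposition: R_A = 8 kN, M_A = 33 kN·m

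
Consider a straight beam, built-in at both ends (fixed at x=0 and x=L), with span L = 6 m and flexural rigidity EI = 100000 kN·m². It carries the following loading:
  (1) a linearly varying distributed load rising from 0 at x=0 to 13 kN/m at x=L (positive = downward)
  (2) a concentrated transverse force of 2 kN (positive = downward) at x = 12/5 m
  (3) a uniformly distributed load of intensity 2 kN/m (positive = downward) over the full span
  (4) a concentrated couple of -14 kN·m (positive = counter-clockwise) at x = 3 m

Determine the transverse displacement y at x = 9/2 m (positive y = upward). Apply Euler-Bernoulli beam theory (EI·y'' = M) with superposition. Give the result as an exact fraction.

Load 1 — triangular load w₀=13 kN/m (0→w₀ over full span):
  y_1 = -w₀x²(L-x)²(x+2L)/(120LEI) = -13·(9/2)²·(6-(9/2))²·((9/2)+2·6)/(120·6·100000) = -34749/256000000 m
Load 2 — point force P=2 kN at a=12/5 m (b=L-a=18/5):
  y_2 = -Pa²(L-x)²(3bL-(3b+a)(L-x))/(6L³EI)  [x>a] = -2·(12/5)²·(6-(9/2))²·(3·(18/5)·6-(3·(18/5)+(12/5))·(6-(9/2)))/(6·6³·100000) = -9/1000000 m
Load 3 — uniform load w=2 kN/m over full span:
  y_3 = -wx²(L-x)²/(24EI) = -2·(9/2)²·(6-(9/2))²/(24·100000) = -243/6400000 m
Load 4 — applied couple M₀=-14 kN·m at a=3 m (b=L-a=3):
  y_4 = (R_Ax³/6 - M_Ax²/2 - M₀(x-a)²/2)/EI  [x>a] with R_A=-7/2, M_A=-7/2 = ((-7/2)·(9/2)³/6 - (-7/2)·(9/2)²/2 - (-14)·((9/2)-3)²/2)/100000 = -63/3200000 m
Superposition: y = Σ y_i = -51813/256000000 m ≈ -0.000202 m

y(9/2) = -51813/256000000 m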